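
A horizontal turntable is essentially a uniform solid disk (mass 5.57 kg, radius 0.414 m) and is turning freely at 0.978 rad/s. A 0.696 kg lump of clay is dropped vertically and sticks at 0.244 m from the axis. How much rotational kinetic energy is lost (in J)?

No external torque acts about the axis; L_before = L_after.
I_p = ½(5.57)(0.414)² = 0.4773 kg·m².
Added inertia Σmr² = (0.696)(0.244)² = 0.04144 kg·m²; I_f = 0.4773 + 0.04144 = 0.5188 kg·m².
ω_f = I_p ω_i / I_f = (0.4773)(0.978) / 0.5188 = 0.8999 rad/s.
KE_i = ½(0.4773)(0.9780 rad/s)² = 0.2283 J; KE_f = ½(0.5188)(0.8999)² = 0.2100 J.

energy lost ≈ 0.0182 J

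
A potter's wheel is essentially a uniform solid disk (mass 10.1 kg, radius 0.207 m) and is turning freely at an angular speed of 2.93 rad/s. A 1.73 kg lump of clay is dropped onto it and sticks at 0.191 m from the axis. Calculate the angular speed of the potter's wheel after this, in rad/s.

ω_f ≈ 2.27 rad/s

No external torque acts about the axis; L_before = L_after.
I_p = ½(10.1)(0.207)² = 0.2164 kg·m².
Added inertia Σmr² = (1.73)(0.191)² = 0.06311 kg·m²; I_f = 0.2164 + 0.06311 = 0.2795 kg·m².
ω_f = I_p ω_i / I_f = (0.2164)(2.93) / 0.2795 = 2.268 rad/s.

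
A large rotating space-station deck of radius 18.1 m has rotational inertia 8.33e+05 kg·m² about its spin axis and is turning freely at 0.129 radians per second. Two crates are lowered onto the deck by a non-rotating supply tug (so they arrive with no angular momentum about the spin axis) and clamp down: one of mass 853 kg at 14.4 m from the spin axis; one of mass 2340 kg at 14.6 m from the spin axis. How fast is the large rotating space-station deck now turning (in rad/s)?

The added mass arrives with no angular momentum about the spin axis, and any external torque about the spin axis is negligible, so the system's angular momentum is conserved.
Added inertia Σmr² = (853)(14.4)² + (2340)(14.6)² = 6.757e+05 kg·m²; I_f = 8.330e+05 + 6.757e+05 = 1.509e+06 kg·m².
ω_f = I_p ω_i / I_f = (8.330e+05)(0.129) / 1.509e+06 = 0.07123 rad/s.

ω_f ≈ 0.0712 rad/s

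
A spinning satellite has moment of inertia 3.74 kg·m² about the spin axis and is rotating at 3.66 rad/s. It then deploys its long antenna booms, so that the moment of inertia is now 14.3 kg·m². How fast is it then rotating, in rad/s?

ω₂ ≈ 0.957 rad/s

Angular momentum about the spin axis is conserved since the torque about it is zero.
ω₂ = I₁ω₁ / I₂ = (3.740)(3.66 rad/s) / (14.30) = 0.9572 rad/s.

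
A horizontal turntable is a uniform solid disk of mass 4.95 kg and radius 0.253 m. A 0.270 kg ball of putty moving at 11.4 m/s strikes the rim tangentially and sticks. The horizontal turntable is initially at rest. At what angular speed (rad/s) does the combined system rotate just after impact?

|ω_f| ≈ 4.43 rad/s

The axle reaction passes through the axle and exerts no torque about it; angular momentum about the axle is conserved through the impact.
I_p = ½(4.95)(0.253)² = 0.1584 kg·m². Taking the sense of the ball of putty's angular momentum as positive, L_{ball} = m v R = (0.270)(11.4)(0.253) = 0.7787 kg·m²/s.
L_i = 0 + 0.7787 = 0.7787 kg·m²/s.
After sticking, I_f = I_p + m R² = 0.1584 + (0.270)(0.253)² = 0.1757 kg·m².
ω_f = L_i / I_f = 0.7787 / 0.1757 = 4.432 rad/s.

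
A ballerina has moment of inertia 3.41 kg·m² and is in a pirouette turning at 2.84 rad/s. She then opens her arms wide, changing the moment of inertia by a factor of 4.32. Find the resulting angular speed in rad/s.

ω₂ ≈ 0.657 rad/s

With no external torque about the axis, L is conserved: I₁ω₁ = I₂ω₂.
I₂ = 4.32 × 3.41 = 14.73 kg·m².
ω₂ = I₁ω₁ / I₂ = (3.410)(2.84 rad/s) / (14.73) = 0.6574 rad/s.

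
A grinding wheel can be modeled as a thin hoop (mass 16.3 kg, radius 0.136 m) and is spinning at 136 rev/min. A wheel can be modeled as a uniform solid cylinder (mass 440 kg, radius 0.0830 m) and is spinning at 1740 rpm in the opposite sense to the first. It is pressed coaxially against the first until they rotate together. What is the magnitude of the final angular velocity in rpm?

No external torque acts about the common axis, so total angular momentum is conserved.
Moments of inertia: I_A = (16.3)(0.136)² = 0.3015 kg·m²; I_B = ½(440)(0.0830)² = 1.516 kg·m².
Taking A's sense as positive: L = (0.3015)(136) − (1.516)(1740) = -2596 kg·m²·rpm.
Combined I = 0.3015 + 1.516 = 1.817 kg·m².
ω_f = L / I = -2596 / 1.817 = -1429 rpm.

|ω_f| ≈ 1430 rpm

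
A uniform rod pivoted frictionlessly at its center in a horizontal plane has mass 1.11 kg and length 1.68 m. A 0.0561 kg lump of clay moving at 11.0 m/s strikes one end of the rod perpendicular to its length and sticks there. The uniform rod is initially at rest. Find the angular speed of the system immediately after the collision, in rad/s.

The axle reaction passes through the pivot and exerts no torque about it; angular momentum about the pivot is conserved through the impact.
I_p = (1/12)(1.11)(1.68)² = 0.2611 kg·m². Taking the sense of the lump of clay's angular momentum as positive, L_{lump} = m v R = (0.0561)(11.0)(1.68/2) = 0.5184 kg·m²/s.
L_i = 0 + 0.5184 = 0.5184 kg·m²/s.
After sticking, I_f = I_p + m R² = 0.2611 + (0.0561)(1.68/2)² = 0.3007 kg·m².
ω_f = L_i / I_f = 0.5184 / 0.3007 = 1.724 rad/s.

|ω_f| ≈ 1.72 rad/s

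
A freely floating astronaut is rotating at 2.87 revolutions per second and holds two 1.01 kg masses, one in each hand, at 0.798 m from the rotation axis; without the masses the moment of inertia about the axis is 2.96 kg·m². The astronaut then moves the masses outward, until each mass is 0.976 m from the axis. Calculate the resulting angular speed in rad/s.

With no external torque about the axis, L is conserved: I₁ω₁ = I₂ω₂.
I₁ = 2.96 + 2(1.01)(0.798)² = 4.246 kg·m²; I₂ = 2.96 + 2(1.01)(0.976)² = 4.884 kg·m².
ω₂ = I₁ω₁ / I₂ = (4.246)(2.87 rev/s) / (4.884) = 2.495 rev/s = 15.68 rad/s.

ω₂ ≈ 15.7 rad/s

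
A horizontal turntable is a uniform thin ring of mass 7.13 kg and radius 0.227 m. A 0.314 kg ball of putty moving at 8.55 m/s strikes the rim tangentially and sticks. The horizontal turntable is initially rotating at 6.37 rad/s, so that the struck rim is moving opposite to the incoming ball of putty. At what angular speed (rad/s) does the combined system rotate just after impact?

The axle reaction passes through the axle and exerts no torque about it; angular momentum about the axle is conserved through the impact.
I_p = (7.13)(0.227)² = 0.3674 kg·m². Taking the sense of the ball of putty's angular momentum as positive, L_{ball} = m v R = (0.314)(8.55)(0.227) = 0.6094 kg·m²/s.
L_i = −I_p ω_p + m v R = −(0.3674)(6.37) + 0.6094 = -1.731 kg·m²/s.
After sticking, I_f = I_p + m R² = 0.3674 + (0.314)(0.227)² = 0.3836 kg·m².
ω_f = L_i / I_f = -1.731 / 0.3836 = -4.513 rad/s.

|ω_f| ≈ 4.51 rad/s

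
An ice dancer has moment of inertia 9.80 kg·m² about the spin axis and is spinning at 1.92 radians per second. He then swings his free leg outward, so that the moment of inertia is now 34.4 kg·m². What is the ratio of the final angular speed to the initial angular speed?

ω₂/ω₁ ≈ 0.285

Angular momentum about the spin axis is conserved since the torque about it is zero.
ω₂/ω₁ = I₁/I₂ = 9.800 / 34.40 = 0.2849.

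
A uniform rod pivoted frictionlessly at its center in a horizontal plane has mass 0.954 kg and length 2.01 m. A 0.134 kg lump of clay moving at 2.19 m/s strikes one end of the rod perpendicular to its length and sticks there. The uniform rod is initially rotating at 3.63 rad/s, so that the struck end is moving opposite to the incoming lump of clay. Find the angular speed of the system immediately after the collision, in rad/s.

|ω_f| ≈ 1.91 rad/s

About the pivot the impulsive forces during the collision are internal, so angular momentum about that axis is conserved.
I_p = (1/12)(0.954)(2.01)² = 0.3212 kg·m². Taking the sense of the lump of clay's angular momentum as positive, L_{lump} = m v R = (0.134)(2.19)(2.01/2) = 0.2949 kg·m²/s.
L_i = −I_p ω_p + m v R = −(0.3212)(3.63) + 0.2949 = -0.8710 kg·m²/s.
After sticking, I_f = I_p + m R² = 0.3212 + (0.134)(2.01/2)² = 0.4565 kg·m².
ω_f = L_i / I_f = -0.8710 / 0.4565 = -1.908 rad/s.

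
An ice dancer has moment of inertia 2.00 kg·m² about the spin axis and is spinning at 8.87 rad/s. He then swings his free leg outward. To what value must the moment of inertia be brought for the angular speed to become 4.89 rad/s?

Angular momentum about the spin axis is conserved since the torque about it is zero.
I₂ = I₁ω₁ / ω₂ = (2.00)(8.87) / (4.89) = 3.628 kg·m².

I₂ ≈ 3.63 kg·m²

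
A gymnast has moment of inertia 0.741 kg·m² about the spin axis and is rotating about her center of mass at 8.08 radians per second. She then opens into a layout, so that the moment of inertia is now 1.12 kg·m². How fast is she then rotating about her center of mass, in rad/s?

ω₂ ≈ 5.35 rad/s

No external torque acts about the spin axis, so angular momentum is conserved.
ω₂ = I₁ω₁ / I₂ = (0.7410)(8.08 rad/s) / (1.120) = 5.346 rad/s.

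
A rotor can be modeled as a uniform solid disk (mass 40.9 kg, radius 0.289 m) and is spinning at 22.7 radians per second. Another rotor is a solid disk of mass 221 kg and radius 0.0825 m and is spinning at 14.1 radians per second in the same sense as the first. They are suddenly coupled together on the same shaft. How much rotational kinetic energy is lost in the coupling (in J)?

The coupling torques are internal; angular momentum about the shared axis is conserved.
Moments of inertia: I_A = ½(40.9)(0.289)² = 1.708 kg·m²; I_B = ½(221)(0.0825)² = 0.7521 kg·m².
Taking A's sense as positive: L = (1.708)(22.7) + (0.7521)(14.1) = 49.38 kg·m²·rad/s.
Combined I = 1.708 + 0.7521 = 2.460 kg·m².
ω_f = L / I = 49.38 / 2.460 = 20.07 rad/s.
KE_i = ½ΣIω² = 514.8 J; KE_f = ½(2.460)(20.07)² = 495.5 J.

ΔKE lost ≈ 19.3 J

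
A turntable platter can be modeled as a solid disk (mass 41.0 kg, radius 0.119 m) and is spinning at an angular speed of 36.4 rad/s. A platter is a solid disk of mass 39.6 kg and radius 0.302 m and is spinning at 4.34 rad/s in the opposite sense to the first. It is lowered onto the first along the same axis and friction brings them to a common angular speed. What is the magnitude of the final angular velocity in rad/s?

|ω_f| ≈ 1.30 rad/s

No external torque acts about the common axis, so total angular momentum is conserved.
Moments of inertia: I_A = ½(41.0)(0.119)² = 0.2903 kg·m²; I_B = ½(39.6)(0.302)² = 1.806 kg·m².
Taking A's sense as positive: L = (0.2903)(36.4) − (1.806)(4.34) = 2.730 kg·m²·rad/s.
Combined I = 0.2903 + 1.806 = 2.096 kg·m².
ω_f = L / I = 2.730 / 2.096 = 1.302 rad/s.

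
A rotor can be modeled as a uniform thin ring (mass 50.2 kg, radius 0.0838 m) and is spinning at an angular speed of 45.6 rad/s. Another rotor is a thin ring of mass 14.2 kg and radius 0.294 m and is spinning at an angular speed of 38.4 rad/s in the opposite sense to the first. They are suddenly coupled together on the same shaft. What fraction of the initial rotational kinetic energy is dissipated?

The coupling torques are internal; angular momentum about the shared axis is conserved.
Moments of inertia: I_A = (50.2)(0.0838)² = 0.3525 kg·m²; I_B = (14.2)(0.294)² = 1.227 kg·m².
Taking A's sense as positive: L = (0.3525)(45.6) − (1.227)(38.4) = -31.06 kg·m²·rad/s.
Combined I = 0.3525 + 1.227 = 1.580 kg·m².
ω_f = L / I = -31.06 / 1.580 = -19.66 rad/s.
KE_i = ½ΣIω² = 1271 J; KE_f = ½(1.580)(19.66)² = 305.2 J.
Fraction dissipated = (KE_i − KE_f)/KE_i = 0.7599.

fraction ≈ 0.760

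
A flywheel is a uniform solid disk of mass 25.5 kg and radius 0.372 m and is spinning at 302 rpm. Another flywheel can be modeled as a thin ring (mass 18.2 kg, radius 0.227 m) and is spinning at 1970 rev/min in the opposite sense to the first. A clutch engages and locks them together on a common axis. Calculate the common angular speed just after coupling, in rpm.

No external torque acts about the common axis, so total angular momentum is conserved.
Moments of inertia: I_A = ½(25.5)(0.372)² = 1.764 kg·m²; I_B = (18.2)(0.227)² = 0.9378 kg·m².
Taking A's sense as positive: L = (1.764)(302) − (0.9378)(1970) = -1315 kg·m²·rpm.
Combined I = 1.764 + 0.9378 = 2.702 kg·m².
ω_f = L / I = -1315 / 2.702 = -486.5 rpm.

|ω_f| ≈ 487 rpm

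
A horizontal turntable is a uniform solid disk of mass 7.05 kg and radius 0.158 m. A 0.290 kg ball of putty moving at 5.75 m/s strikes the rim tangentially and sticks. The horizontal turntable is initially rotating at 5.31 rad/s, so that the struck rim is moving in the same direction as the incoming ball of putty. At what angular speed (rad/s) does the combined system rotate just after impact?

|ω_f| ≈ 7.67 rad/s

About the axle the impulsive forces during the collision are internal, so angular momentum about that axis is conserved.
I_p = ½(7.05)(0.158)² = 0.08800 kg·m². Taking the sense of the ball of putty's angular momentum as positive, L_{ball} = m v R = (0.290)(5.75)(0.158) = 0.2635 kg·m²/s.
L_i = +I_p ω_p + m v R = +(0.08800)(5.31) + 0.2635 = 0.7307 kg·m²/s.
After sticking, I_f = I_p + m R² = 0.08800 + (0.290)(0.158)² = 0.09524 kg·m².
ω_f = L_i / I_f = 0.7307 / 0.09524 = 7.673 rad/s.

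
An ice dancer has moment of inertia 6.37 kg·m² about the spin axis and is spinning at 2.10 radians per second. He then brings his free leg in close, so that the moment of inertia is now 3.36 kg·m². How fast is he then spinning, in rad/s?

No external torque acts about the spin axis, so angular momentum is conserved.
ω₂ = I₁ω₁ / I₂ = (6.370)(2.10 rad/s) / (3.360) = 3.981 rad/s.

ω₂ ≈ 3.98 rad/s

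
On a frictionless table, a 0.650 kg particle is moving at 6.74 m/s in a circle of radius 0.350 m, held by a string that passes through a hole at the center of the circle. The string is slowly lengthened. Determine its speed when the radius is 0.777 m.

Central (radial) force ⇒ zero torque about the center ⇒ m v r is constant.
v₂ = v₁ r₁ / r₂ = (6.74)(0.350) / (0.777) = 3.036 m/s.

v₂ ≈ 3.04 m/s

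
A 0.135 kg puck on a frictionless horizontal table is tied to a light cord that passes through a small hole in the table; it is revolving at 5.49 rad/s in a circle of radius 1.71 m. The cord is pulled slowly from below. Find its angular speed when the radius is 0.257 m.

No torque about the axis ⇒ m r₁² ω₁ = m r₂² ω₂.
ω₂ = ω₁ (r₁/r₂)² = (5.49)(1.71/0.257)² = 243.1 rad/s.

ω₂ ≈ 243 rad/s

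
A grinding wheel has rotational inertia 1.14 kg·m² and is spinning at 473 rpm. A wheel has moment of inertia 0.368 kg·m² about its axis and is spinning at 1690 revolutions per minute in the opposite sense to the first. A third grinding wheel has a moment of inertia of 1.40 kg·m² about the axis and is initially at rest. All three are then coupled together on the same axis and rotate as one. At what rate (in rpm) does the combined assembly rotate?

The coupling torques are internal; angular momentum about the shared axis is conserved.
Taking A's sense as positive: L = (1.140)(473) − (0.3680)(1690) = -82.70 kg·m²·rpm.
Combined I = 1.140 + 0.3680 + 1.400 = 2.908 kg·m².
ω_f = L / I = -82.70 / 2.908 = -28.44 rpm.

|ω_f| ≈ 28.4 rpm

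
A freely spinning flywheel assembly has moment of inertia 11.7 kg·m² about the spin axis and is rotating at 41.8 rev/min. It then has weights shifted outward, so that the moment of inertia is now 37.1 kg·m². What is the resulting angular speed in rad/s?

ω₂ ≈ 1.38 rad/s

No external torque acts about the spin axis, so angular momentum is conserved.
ω₂ = I₁ω₁ / I₂ = (11.70)(41.8 rpm) / (37.10) = 13.18 rpm = 1.380 rad/s.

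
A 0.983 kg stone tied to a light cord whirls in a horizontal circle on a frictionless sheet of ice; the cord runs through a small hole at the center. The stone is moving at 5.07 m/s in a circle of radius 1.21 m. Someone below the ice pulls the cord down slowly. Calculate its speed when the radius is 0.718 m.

v₂ ≈ 8.54 m/s

The only horizontal force on the mass is along the cord (radial), so it exerts no torque about the hole and angular momentum m v r is conserved.
v₂ = v₁ r₁ / r₂ = (5.07)(1.21) / (0.718) = 8.544 m/s.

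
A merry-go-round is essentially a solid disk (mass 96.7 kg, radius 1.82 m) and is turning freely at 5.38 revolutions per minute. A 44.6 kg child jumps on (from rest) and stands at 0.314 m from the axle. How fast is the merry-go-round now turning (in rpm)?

The added mass arrives with no angular momentum about the axle, and any external torque about the axle is negligible, so the system's angular momentum is conserved.
I_p = ½(96.7)(1.82)² = 160.2 kg·m².
Added inertia Σmr² = (44.6)(0.314)² = 4.397 kg·m²; I_f = 160.2 + 4.397 = 164.6 kg·m².
ω_f = I_p ω_i / I_f = (160.2)(5.38) / 164.6 = 5.236 rpm.

ω_f ≈ 5.24 rpm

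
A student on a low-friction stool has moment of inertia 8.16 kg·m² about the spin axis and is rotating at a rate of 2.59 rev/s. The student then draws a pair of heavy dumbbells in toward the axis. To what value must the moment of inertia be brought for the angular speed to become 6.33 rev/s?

I₂ ≈ 3.34 kg·m²

With no external torque about the axis, L is conserved: I₁ω₁ = I₂ω₂.
I₂ = I₁ω₁ / ω₂ = (8.16)(2.59) / (6.33) = 3.339 kg·m².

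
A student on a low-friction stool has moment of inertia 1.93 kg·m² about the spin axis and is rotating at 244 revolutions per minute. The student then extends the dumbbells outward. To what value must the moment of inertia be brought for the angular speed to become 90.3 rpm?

I₂ ≈ 5.22 kg·m²

Angular momentum about the spin axis is conserved since the torque about it is zero.
I₂ = I₁ω₁ / ω₂ = (1.93)(244) / (90.3) = 5.215 kg·m².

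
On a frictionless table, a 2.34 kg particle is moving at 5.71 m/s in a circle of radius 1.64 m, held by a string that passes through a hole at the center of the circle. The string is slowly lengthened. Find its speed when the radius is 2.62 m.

v₂ ≈ 3.57 m/s

Central (radial) force ⇒ zero torque about the center ⇒ m v r is constant.
v₂ = v₁ r₁ / r₂ = (5.71)(1.64) / (2.62) = 3.574 m/s.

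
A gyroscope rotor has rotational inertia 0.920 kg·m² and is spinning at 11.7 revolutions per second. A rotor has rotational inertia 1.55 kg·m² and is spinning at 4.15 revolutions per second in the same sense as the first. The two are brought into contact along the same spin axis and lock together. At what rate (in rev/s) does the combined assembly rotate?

|ω_f| ≈ 6.96 rev/s

No external torque acts about the common axis, so total angular momentum is conserved.
Taking A's sense as positive: L = (0.9200)(11.7) + (1.550)(4.15) = 17.20 kg·m²·rev/s.
Combined I = 0.9200 + 1.550 = 2.470 kg·m².
ω_f = L / I = 17.20 / 2.470 = 6.962 rev/s.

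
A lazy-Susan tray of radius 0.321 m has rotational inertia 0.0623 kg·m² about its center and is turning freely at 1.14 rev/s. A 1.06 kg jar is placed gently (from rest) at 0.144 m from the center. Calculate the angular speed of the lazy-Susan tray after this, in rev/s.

The added mass arrives with no angular momentum about the center, and any external torque about the center is negligible, so the system's angular momentum is conserved.
Added inertia Σmr² = (1.06)(0.144)² = 0.02198 kg·m²; I_f = 0.06230 + 0.02198 = 0.08428 kg·m².
ω_f = I_p ω_i / I_f = (0.06230)(1.14) / 0.08428 = 0.8427 rev/s.

ω_f ≈ 0.843 rev/s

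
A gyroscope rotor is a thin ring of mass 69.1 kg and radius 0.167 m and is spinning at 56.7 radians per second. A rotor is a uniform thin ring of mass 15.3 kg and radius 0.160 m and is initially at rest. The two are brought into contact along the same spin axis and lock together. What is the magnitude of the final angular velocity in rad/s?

|ω_f| ≈ 47.1 rad/s

No external torque acts about the common axis, so total angular momentum is conserved.
Moments of inertia: I_A = (69.1)(0.167)² = 1.927 kg·m²; I_B = (15.3)(0.160)² = 0.3917 kg·m².
Taking A's sense as positive: L = (1.927)(56.7) = 109.3 kg·m²·rad/s.
Combined I = 1.927 + 0.3917 = 2.319 kg·m².
ω_f = L / I = 109.3 / 2.319 = 47.12 rad/s.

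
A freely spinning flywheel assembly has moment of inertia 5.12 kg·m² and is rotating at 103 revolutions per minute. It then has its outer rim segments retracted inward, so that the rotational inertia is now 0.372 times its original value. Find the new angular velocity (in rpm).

ω₂ ≈ 277 rpm

No external torque acts about the spin axis, so angular momentum is conserved.
I₂ = 0.372 × 5.12 = 1.905 kg·m².
ω₂ = I₁ω₁ / I₂ = (5.120)(103 rpm) / (1.905) = 276.9 rpm.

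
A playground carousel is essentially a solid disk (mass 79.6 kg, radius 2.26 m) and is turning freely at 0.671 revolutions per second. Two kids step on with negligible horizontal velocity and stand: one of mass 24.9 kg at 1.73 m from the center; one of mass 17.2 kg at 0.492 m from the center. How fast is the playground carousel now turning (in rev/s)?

ω_f ≈ 0.484 rev/s

No external torque acts about the center; L_before = L_after.
I_p = ½(79.6)(2.26)² = 203.3 kg·m².
Added inertia Σmr² = (24.9)(1.73)² + (17.2)(0.492)² = 78.69 kg·m²; I_f = 203.3 + 78.69 = 282.0 kg·m².
ω_f = I_p ω_i / I_f = (203.3)(0.671) / 282.0 = 0.4837 rev/s.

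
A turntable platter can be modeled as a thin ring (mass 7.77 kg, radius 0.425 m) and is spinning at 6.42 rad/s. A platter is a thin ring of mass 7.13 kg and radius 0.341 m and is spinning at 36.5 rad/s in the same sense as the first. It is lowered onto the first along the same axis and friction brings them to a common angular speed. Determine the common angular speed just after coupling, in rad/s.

|ω_f| ≈ 17.6 rad/s

The coupling torques are internal; angular momentum about the shared axis is conserved.
Moments of inertia: I_A = (7.77)(0.425)² = 1.403 kg·m²; I_B = (7.13)(0.341)² = 0.8291 kg·m².
Taking A's sense as positive: L = (1.403)(6.42) + (0.8291)(36.5) = 39.27 kg·m²·rad/s.
Combined I = 1.403 + 0.8291 = 2.233 kg·m².
ω_f = L / I = 39.27 / 2.233 = 17.59 rad/s.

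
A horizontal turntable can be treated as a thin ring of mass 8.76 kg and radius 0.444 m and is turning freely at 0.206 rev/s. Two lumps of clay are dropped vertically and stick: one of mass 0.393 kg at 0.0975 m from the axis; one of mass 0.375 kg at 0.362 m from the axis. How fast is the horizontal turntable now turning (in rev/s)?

No external torque acts about the axis; L_before = L_after.
I_p = (8.76)(0.444)² = 1.727 kg·m².
Added inertia Σmr² = (0.393)(0.0975)² + (0.375)(0.362)² = 0.05288 kg·m²; I_f = 1.727 + 0.05288 = 1.780 kg·m².
ω_f = I_p ω_i / I_f = (1.727)(0.206) / 1.780 = 0.1999 rev/s.

ω_f ≈ 0.200 rev/s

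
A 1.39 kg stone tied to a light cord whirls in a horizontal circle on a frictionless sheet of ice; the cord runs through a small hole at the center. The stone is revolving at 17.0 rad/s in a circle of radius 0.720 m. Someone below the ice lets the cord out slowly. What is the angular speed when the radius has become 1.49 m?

ω₂ ≈ 3.97 rad/s

No torque about the axis ⇒ m r₁² ω₁ = m r₂² ω₂.
ω₂ = ω₁ (r₁/r₂)² = (17.0)(0.720/1.49)² = 3.970 rad/s.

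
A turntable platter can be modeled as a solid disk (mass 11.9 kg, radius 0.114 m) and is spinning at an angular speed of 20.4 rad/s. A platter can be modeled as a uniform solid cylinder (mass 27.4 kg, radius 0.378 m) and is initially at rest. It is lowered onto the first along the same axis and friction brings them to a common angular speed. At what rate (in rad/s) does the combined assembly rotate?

|ω_f| ≈ 0.775 rad/s

No external torque acts about the common axis, so total angular momentum is conserved.
Moments of inertia: I_A = ½(11.9)(0.114)² = 0.07733 kg·m²; I_B = ½(27.4)(0.378)² = 1.958 kg·m².
Taking A's sense as positive: L = (0.07733)(20.4) = 1.577 kg·m²·rad/s.
Combined I = 0.07733 + 1.958 = 2.035 kg·m².
ω_f = L / I = 1.577 / 2.035 = 0.7752 rad/s.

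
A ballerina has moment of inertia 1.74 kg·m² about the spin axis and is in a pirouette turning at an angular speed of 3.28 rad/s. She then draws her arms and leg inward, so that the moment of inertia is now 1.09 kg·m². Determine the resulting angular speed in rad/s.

Angular momentum about the spin axis is conserved since the torque about it is zero.
ω₂ = I₁ω₁ / I₂ = (1.740)(3.28 rad/s) / (1.090) = 5.236 rad/s.

ω₂ ≈ 5.24 rad/s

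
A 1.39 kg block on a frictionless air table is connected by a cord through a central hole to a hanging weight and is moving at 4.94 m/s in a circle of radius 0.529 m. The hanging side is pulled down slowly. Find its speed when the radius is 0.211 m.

v₂ ≈ 12.4 m/s

Central (radial) force ⇒ zero torque about the center ⇒ m v r is constant.
v₂ = v₁ r₁ / r₂ = (4.94)(0.529) / (0.211) = 12.39 m/s.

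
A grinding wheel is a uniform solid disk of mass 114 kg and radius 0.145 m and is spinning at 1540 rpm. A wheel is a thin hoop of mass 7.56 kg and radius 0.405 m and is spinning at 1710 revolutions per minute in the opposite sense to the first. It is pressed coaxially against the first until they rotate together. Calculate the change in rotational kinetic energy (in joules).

The coupling torques are internal; angular momentum about the shared axis is conserved.
Moments of inertia: I_A = ½(114)(0.145)² = 1.198 kg·m²; I_B = (7.56)(0.405)² = 1.240 kg·m².
Taking A's sense as positive: L = (1.198)(1540) − (1.240)(1710) = -274.9 kg·m²·rpm.
Combined I = 1.198 + 1.240 = 2.438 kg·m².
ω_f = L / I = -274.9 / 2.438 = -112.7 rpm.
KE_i = ½ΣIω² = 35470 J; KE_f = ½(2.438)(11.80)² = 169.9 J.

ΔKE ≈ -35300 J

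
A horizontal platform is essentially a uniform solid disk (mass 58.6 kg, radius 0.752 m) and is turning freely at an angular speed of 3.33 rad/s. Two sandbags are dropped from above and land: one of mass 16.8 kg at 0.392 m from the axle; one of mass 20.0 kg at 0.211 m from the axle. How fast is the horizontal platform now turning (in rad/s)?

ω_f ≈ 2.75 rad/s

No external torque acts about the axle; L_before = L_after.
I_p = ½(58.6)(0.752)² = 16.57 kg·m².
Added inertia Σmr² = (16.8)(0.392)² + (20.0)(0.211)² = 3.472 kg·m²; I_f = 16.57 + 3.472 = 20.04 kg·m².
ω_f = I_p ω_i / I_f = (16.57)(3.33) / 20.04 = 2.753 rad/s.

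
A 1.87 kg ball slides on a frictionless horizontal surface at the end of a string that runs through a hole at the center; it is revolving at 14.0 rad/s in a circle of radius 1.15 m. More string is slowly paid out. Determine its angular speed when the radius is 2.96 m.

ω₂ ≈ 2.11 rad/s

No torque about the axis ⇒ m r₁² ω₁ = m r₂² ω₂.
ω₂ = ω₁ (r₁/r₂)² = (14.0)(1.15/2.96)² = 2.113 rad/s.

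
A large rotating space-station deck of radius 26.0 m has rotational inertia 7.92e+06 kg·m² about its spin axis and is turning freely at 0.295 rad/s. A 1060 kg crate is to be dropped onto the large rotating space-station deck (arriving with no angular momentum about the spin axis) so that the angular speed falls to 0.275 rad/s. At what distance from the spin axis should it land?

No external torque acts about the spin axis; L_before = L_after.
I_p ω_i = (I_p + m r²) ω_f ⇒ m r² = I_p(ω_i/ω_f − 1) = 7.920e+06(0.295/0.275 − 1) = 5.760e+05 kg·m².
r = √(5.760e+05/1060) = 23.31 m.

r ≈ 23.3 m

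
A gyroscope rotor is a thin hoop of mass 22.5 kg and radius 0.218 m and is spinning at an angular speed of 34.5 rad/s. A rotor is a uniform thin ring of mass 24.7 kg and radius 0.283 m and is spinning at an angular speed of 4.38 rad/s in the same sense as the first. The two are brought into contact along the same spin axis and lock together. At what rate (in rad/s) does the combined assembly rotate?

No external torque acts about the common axis, so total angular momentum is conserved.
Moments of inertia: I_A = (22.5)(0.218)² = 1.069 kg·m²; I_B = (24.7)(0.283)² = 1.978 kg·m².
Taking A's sense as positive: L = (1.069)(34.5) + (1.978)(4.38) = 45.56 kg·m²·rad/s.
Combined I = 1.069 + 1.978 = 3.047 kg·m².
ω_f = L / I = 45.56 / 3.047 = 14.95 rad/s.

|ω_f| ≈ 14.9 rad/s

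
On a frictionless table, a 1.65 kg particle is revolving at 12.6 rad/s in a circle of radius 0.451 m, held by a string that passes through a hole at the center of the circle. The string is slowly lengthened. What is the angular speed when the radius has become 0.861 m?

No torque about the axis ⇒ m r₁² ω₁ = m r₂² ω₂.
ω₂ = ω₁ (r₁/r₂)² = (12.6)(0.451/0.861)² = 3.457 rad/s.

ω₂ ≈ 3.46 rad/s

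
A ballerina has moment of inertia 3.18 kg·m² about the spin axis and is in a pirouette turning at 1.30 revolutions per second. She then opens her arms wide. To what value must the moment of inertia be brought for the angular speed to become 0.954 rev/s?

Angular momentum about the spin axis is conserved since the torque about it is zero.
I₂ = I₁ω₁ / ω₂ = (3.18)(1.30) / (0.954) = 4.333 kg·m².

I₂ ≈ 4.33 kg·m²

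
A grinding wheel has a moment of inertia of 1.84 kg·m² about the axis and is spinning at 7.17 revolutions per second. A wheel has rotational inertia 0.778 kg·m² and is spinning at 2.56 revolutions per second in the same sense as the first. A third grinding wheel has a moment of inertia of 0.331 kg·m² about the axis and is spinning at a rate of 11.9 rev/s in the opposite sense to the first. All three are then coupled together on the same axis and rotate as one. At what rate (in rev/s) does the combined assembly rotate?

No external torque acts about the common axis, so total angular momentum is conserved.
Taking A's sense as positive: L = (1.840)(7.17) + (0.7780)(2.56) − (0.3310)(11.9) = 11.25 kg·m²·rev/s.
Combined I = 1.840 + 0.7780 + 0.3310 = 2.949 kg·m².
ω_f = L / I = 11.25 / 2.949 = 3.813 rev/s.

|ω_f| ≈ 3.81 rev/s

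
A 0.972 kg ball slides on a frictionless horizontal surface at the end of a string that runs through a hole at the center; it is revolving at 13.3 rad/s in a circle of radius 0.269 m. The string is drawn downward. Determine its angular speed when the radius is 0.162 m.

ω₂ ≈ 36.7 rad/s

No torque about the axis ⇒ m r₁² ω₁ = m r₂² ω₂.
ω₂ = ω₁ (r₁/r₂)² = (13.3)(0.269/0.162)² = 36.67 rad/s.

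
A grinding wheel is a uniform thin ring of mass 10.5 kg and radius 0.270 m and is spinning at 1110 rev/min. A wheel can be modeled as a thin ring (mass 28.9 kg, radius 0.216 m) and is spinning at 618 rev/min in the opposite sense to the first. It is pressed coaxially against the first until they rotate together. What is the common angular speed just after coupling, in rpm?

|ω_f| ≈ 7.74 rpm

The coupling torques are internal; angular momentum about the shared axis is conserved.
Moments of inertia: I_A = (10.5)(0.270)² = 0.7655 kg·m²; I_B = (28.9)(0.216)² = 1.348 kg·m².
Taking A's sense as positive: L = (0.7655)(1110) − (1.348)(618) = 16.36 kg·m²·rpm.
Combined I = 0.7655 + 1.348 = 2.114 kg·m².
ω_f = L / I = 16.36 / 2.114 = 7.741 rpm.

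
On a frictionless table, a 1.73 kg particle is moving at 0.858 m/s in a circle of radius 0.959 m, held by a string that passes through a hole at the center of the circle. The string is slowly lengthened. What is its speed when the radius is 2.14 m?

v₂ ≈ 0.384 m/s

Central (radial) force ⇒ zero torque about the center ⇒ m v r is constant.
v₂ = v₁ r₁ / r₂ = (0.858)(0.959) / (2.14) = 0.3845 m/s.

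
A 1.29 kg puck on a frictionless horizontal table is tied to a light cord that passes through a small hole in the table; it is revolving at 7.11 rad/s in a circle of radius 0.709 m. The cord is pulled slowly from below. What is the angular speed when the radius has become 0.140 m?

No torque about the axis ⇒ m r₁² ω₁ = m r₂² ω₂.
ω₂ = ω₁ (r₁/r₂)² = (7.11)(0.709/0.140)² = 182.4 rad/s.

ω₂ ≈ 182 rad/s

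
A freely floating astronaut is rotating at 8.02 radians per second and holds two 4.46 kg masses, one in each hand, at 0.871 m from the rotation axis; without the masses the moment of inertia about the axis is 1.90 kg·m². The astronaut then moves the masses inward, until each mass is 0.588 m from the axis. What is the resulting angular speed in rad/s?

ω₂ ≈ 13.9 rad/s

No external torque acts about the spin axis, so angular momentum is conserved.
I₁ = 1.90 + 2(4.46)(0.871)² = 8.667 kg·m²; I₂ = 1.90 + 2(4.46)(0.588)² = 4.984 kg·m².
ω₂ = I₁ω₁ / I₂ = (8.667)(8.02 rad/s) / (4.984) = 13.95 rad/s.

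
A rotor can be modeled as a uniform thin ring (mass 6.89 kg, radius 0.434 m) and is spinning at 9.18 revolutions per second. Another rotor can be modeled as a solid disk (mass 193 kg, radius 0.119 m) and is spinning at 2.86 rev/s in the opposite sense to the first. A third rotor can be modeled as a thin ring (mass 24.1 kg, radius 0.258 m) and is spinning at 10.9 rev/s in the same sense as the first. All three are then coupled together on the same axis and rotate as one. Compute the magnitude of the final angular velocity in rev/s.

The coupling torques are internal; angular momentum about the shared axis is conserved.
Moments of inertia: I_A = (6.89)(0.434)² = 1.298 kg·m²; I_B = ½(193)(0.119)² = 1.367 kg·m²; I_C = (24.1)(0.258)² = 1.604 kg·m².
Taking A's sense as positive: L = (1.298)(9.18) − (1.367)(2.86) + (1.604)(10.9) = 25.49 kg·m²·rev/s.
Combined I = 1.298 + 1.367 + 1.604 = 4.269 kg·m².
ω_f = L / I = 25.49 / 4.269 = 5.972 rev/s.

|ω_f| ≈ 5.97 rev/s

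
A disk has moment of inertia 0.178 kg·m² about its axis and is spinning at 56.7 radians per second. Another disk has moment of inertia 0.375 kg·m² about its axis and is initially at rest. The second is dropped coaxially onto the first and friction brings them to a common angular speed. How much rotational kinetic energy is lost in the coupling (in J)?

ΔKE lost ≈ 194 J

No external torque acts about the common axis, so total angular momentum is conserved.
Taking A's sense as positive: L = (0.1780)(56.7) = 10.09 kg·m²·rad/s.
Combined I = 0.1780 + 0.3750 = 0.5530 kg·m².
ω_f = L / I = 10.09 / 0.5530 = 18.25 rad/s.
KE_i = ½ΣIω² = 286.1 J; KE_f = ½(0.5530)(18.25)² = 92.10 J.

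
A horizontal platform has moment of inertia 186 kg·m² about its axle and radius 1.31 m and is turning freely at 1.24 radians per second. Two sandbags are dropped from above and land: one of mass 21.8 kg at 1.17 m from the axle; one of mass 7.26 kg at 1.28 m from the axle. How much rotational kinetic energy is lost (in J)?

energy lost ≈ 26.2 J

No external torque acts about the axle; L_before = L_after.
Added inertia Σmr² = (21.8)(1.17)² + (7.26)(1.28)² = 41.74 kg·m²; I_f = 186.0 + 41.74 = 227.7 kg·m².
ω_f = I_p ω_i / I_f = (186.0)(1.24) / 227.7 = 1.013 rad/s.
KE_i = ½(186.0)(1.240 rad/s)² = 143.0 J; KE_f = ½(227.7)(1.013)² = 116.8 J.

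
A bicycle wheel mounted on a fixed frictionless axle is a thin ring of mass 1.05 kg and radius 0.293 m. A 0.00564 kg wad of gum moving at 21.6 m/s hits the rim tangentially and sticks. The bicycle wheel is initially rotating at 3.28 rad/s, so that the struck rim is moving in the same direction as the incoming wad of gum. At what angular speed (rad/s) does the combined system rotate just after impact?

The axle reaction passes through the axle and exerts no torque about it; angular momentum about the axle is conserved through the impact.
I_p = (1.05)(0.293)² = 0.09014 kg·m². Taking the sense of the wad of gum's angular momentum as positive, L_{wad} = m v R = (0.00564)(21.6)(0.293) = 0.03569 kg·m²/s.
L_i = +I_p ω_p + m v R = +(0.09014)(3.28) + 0.03569 = 0.3314 kg·m²/s.
After sticking, I_f = I_p + m R² = 0.09014 + (0.00564)(0.293)² = 0.09063 kg·m².
ω_f = L_i / I_f = 0.3314 / 0.09063 = 3.656 rad/s.

|ω_f| ≈ 3.66 rad/s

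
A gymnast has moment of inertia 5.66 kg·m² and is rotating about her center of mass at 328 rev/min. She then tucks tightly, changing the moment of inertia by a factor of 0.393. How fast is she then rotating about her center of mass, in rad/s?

No external torque acts about the spin axis, so angular momentum is conserved.
I₂ = 0.393 × 5.66 = 2.224 kg·m².
ω₂ = I₁ω₁ / I₂ = (5.660)(328 rpm) / (2.224) = 834.6 rpm = 87.40 rad/s.

ω₂ ≈ 87.4 rad/s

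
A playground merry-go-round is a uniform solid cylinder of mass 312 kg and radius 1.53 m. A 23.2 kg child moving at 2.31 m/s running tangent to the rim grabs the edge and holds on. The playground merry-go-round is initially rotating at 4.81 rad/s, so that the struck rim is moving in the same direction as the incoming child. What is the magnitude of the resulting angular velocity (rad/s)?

|ω_f| ≈ 4.38 rad/s

The axle reaction passes through the axle and exerts no torque about it; angular momentum about the axle is conserved through the impact.
I_p = ½(312)(1.53)² = 365.2 kg·m². Taking the sense of the child's angular momentum as positive, L_{child} = m v R = (23.2)(2.31)(1.53) = 82.00 kg·m²/s.
L_i = +I_p ω_p + m v R = +(365.2)(4.81) + 82.00 = 1839 kg·m²/s.
After sticking, I_f = I_p + m R² = 365.2 + (23.2)(1.53)² = 419.5 kg·m².
ω_f = L_i / I_f = 1839 / 419.5 = 4.383 rad/s.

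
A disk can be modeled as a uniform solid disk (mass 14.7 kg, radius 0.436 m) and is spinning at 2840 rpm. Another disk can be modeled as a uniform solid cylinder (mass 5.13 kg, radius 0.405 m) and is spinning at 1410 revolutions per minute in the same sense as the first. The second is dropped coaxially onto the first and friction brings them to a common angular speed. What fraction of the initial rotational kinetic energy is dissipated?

fraction ≈ 0.0546

The coupling torques are internal; angular momentum about the shared axis is conserved.
Moments of inertia: I_A = ½(14.7)(0.436)² = 1.397 kg·m²; I_B = ½(5.13)(0.405)² = 0.4207 kg·m².
Taking A's sense as positive: L = (1.397)(2840) + (0.4207)(1410) = 4561 kg·m²·rpm.
Combined I = 1.397 + 0.4207 = 1.818 kg·m².
ω_f = L / I = 4561 / 1.818 = 2509 rpm.
KE_i = ½ΣIω² = 66380 J; KE_f = ½(1.818)(262.7)² = 62750 J.
Fraction dissipated = (KE_i − KE_f)/KE_i = 0.05462.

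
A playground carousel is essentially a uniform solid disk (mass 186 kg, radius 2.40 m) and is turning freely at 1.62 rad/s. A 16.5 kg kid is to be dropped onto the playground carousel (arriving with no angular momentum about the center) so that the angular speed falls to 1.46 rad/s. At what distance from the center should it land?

The added mass arrives with no angular momentum about the center, and any external torque about the center is negligible, so the system's angular momentum is conserved.
I_p = ½(186)(2.40)² = 535.7 kg·m².
I_p ω_i = (I_p + m r²) ω_f ⇒ m r² = I_p(ω_i/ω_f − 1) = 535.7(1.62/1.46 − 1) = 58.70 kg·m².
r = √(58.70/16.5) = 1.886 m.

r ≈ 1.89 m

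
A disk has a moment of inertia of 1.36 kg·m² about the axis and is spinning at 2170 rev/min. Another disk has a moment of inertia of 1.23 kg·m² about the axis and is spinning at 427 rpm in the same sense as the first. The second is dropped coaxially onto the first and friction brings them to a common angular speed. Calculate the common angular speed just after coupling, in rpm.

|ω_f| ≈ 1340 rpm

No external torque acts about the common axis, so total angular momentum is conserved.
Taking A's sense as positive: L = (1.360)(2170) + (1.230)(427) = 3476 kg·m²·rpm.
Combined I = 1.360 + 1.230 = 2.590 kg·m².
ω_f = L / I = 3476 / 2.590 = 1342 rpm.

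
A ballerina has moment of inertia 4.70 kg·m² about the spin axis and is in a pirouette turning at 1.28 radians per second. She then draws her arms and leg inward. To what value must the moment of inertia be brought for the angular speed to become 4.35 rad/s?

I₂ ≈ 1.38 kg·m²

With no external torque about the axis, L is conserved: I₁ω₁ = I₂ω₂.
I₂ = I₁ω₁ / ω₂ = (4.70)(1.28) / (4.35) = 1.383 kg·m².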